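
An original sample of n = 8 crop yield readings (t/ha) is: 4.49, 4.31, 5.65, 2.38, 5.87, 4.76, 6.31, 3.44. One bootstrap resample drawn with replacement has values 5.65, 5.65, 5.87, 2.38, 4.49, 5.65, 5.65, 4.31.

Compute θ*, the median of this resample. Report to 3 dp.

Sorted: 2.38, 4.31, 4.49, 5.65, 5.65, 5.65, 5.65, 5.87
Median = average of the two middle values = 5.650

θ* = 5.650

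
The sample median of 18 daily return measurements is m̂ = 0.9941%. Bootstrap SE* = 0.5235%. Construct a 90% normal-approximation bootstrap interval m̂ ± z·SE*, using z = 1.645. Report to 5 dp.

Margin = 1.645 × 0.5235 = 0.861157
Interval: 0.9941 ± 0.861157

(0.13294, 1.85526)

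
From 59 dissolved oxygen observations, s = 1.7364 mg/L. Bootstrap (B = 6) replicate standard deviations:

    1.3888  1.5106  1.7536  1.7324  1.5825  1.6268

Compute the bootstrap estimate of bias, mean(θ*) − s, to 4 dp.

mean(θ*) = (1.3888 + 1.5106 + 1.7536 + 1.7324 + 1.5825 + 1.6268) / 6 = 1.59912
bias = 1.59912 − 1.7364

bias = −0.1373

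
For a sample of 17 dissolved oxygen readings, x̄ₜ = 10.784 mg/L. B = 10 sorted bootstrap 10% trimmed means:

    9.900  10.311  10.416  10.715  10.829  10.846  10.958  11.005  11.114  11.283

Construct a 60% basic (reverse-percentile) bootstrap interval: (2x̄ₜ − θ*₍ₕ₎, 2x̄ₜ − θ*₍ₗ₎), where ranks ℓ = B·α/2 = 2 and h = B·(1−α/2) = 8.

(10.563, 11.257)

Percentile endpoints at ranks 2 and 8: θ*₍2₎ = 10.311, θ*₍8₎ = 11.005.
Basic interval reflects these around x̄ₜ:
  lower = 2 × 10.784 − 11.005 = 10.563
  upper = 2 × 10.784 − 10.311 = 11.257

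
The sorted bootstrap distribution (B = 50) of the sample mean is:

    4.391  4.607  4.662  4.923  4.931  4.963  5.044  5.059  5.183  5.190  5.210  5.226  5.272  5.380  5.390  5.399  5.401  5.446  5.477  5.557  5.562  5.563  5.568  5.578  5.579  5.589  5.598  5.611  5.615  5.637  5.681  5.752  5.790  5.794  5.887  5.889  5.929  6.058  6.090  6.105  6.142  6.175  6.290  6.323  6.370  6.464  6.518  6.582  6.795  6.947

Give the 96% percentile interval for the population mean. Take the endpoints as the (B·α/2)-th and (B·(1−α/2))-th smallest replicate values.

(4.391, 6.795)

α = 0.04; lower rank = 50 × 0.020 = 1; upper rank = 50 × 0.980 = 49.
The 1st smallest replicate is 4.391; the 49th is 6.795.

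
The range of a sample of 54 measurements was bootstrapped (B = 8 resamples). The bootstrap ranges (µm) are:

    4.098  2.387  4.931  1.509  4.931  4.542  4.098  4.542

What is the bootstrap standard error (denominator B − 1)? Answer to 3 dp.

SE* = 1.255

Bootstrap SE is the standard deviation of the 8 replicate ranges.
Mean of replicates: (4.098 + 2.387 + 4.931 + 1.509 + 4.931 + 4.542 + 4.098 + 4.542) / 8 = 31.0380 / 8 = 3.8798
Sum of squared deviations: (+0.2182)² + (−1.4928)² + (+1.0513)² + (−2.3708)² + (+1.0513)² + (+0.6622)² + (+0.2182)² + (+0.6622)² = 11.0314
Variance = 11.0314 / 7 = 1.5759
SE* = √1.5759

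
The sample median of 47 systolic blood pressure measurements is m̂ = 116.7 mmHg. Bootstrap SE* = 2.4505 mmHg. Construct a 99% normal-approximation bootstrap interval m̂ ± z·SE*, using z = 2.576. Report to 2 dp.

(110.39, 123.01)

Margin = 2.576 × 2.4505 = 6.312
Interval: 116.7 ± 6.312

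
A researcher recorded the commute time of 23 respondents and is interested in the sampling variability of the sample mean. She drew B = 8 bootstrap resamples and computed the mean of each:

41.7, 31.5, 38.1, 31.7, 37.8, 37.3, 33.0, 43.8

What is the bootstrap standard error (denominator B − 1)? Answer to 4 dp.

Bootstrap SE is the standard deviation of the 8 replicate means.
Mean of replicates: (41.7 + 31.5 + 38.1 + 31.7 + 37.8 + 37.3 + 33.0 + 43.8) / 8 = 294.90000 / 8 = 36.86250
Sum of squared deviations: (+4.83750)² + (−5.36250)² + (+1.23750)² + (−5.16250)² + (+0.93750)² + (+0.43750)² + (−3.86250)² + (+6.93750)² = 144.45875
Variance = 144.45875 / 7 = 20.63696
SE* = √20.63696

SE* = 4.5428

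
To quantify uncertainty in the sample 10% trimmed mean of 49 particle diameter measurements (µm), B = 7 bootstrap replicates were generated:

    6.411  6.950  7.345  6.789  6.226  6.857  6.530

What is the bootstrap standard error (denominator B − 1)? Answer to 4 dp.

Bootstrap SE is the standard deviation of the 7 replicate 10% trimmed means.
Mean of replicates: (6.411 + 6.950 + 7.345 + 6.789 + 6.226 + 6.857 + 6.530) / 7 = 47.10800 / 7 = 6.72971
Sum of squared deviations: (−0.31871)² + (+0.22029)² + (+0.61529)² + (+0.05929)² + (−0.50371)² + (+0.12729)² + (−0.19971)² = 0.84201
Variance = 0.84201 / 6 = 0.14034
SE* = √0.14034

SE* = 0.3746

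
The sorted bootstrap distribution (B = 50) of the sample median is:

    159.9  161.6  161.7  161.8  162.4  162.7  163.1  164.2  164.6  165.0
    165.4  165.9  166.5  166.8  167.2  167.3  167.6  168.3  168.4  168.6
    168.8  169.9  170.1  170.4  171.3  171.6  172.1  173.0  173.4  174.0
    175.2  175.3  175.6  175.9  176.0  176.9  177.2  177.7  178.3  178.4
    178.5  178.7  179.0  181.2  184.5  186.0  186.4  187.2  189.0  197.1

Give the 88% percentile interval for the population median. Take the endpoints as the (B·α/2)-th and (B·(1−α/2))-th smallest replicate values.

(161.7, 186.4)

α = 0.12; lower rank = 50 × 0.060 = 3; upper rank = 50 × 0.940 = 47.
The 3rd smallest replicate is 161.7; the 47th is 186.4.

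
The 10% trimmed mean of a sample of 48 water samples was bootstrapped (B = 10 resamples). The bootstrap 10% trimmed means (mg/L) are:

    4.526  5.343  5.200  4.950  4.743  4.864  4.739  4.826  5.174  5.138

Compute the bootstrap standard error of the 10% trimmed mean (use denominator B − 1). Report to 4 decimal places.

SE* = 0.2566

Bootstrap SE is the standard deviation of the 10 replicate 10% trimmed means.
Mean of replicates: (4.526 + 5.343 + 5.200 + 4.950 + 4.743 + 4.864 + 4.739 + 4.826 + 5.174 + 5.138) / 10 = 49.50300 / 10 = 4.95030
Sum of squared deviations: (−0.42430)² + (+0.39270)² + (+0.24970)² + (−0.00030)² + (−0.20730)² + (−0.08630)² + (−0.21130)² + (−0.12430)² + (+0.22370)² + (+0.18770)² = 0.59239
Variance = 0.59239 / 9 = 0.06582
SE* = √0.06582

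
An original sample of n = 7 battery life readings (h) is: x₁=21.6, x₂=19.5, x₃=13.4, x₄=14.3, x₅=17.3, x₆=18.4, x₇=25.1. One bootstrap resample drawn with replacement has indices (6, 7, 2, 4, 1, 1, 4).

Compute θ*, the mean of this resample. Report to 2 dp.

Resample values: 18.4, 25.1, 19.5, 14.3, 21.6, 21.6, 14.3.
Mean = (18.4 + 25.1 + 19.5 + 14.3 + 21.6 + 21.6 + 14.3) / 7 = 134.80 / 7 = 19.26

θ* = 19.26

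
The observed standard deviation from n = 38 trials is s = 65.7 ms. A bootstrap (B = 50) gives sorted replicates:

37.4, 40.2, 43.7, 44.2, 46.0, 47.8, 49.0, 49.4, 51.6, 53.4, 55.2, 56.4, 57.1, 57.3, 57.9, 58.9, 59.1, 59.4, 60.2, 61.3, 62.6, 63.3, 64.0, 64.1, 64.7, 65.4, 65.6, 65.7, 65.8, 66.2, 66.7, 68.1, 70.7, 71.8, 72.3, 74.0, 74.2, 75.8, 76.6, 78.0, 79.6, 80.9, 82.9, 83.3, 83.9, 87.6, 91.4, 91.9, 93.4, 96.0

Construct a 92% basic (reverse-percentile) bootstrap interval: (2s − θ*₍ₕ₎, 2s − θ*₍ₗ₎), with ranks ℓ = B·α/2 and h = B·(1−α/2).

Percentile endpoints at ranks 2 and 48: θ*₍2₎ = 40.2, θ*₍48₎ = 91.9.
Basic interval reflects these around s:
  lower = 2 × 65.7 − 91.9 = 39.5
  upper = 2 × 65.7 − 40.2 = 91.2

(39.5, 91.2)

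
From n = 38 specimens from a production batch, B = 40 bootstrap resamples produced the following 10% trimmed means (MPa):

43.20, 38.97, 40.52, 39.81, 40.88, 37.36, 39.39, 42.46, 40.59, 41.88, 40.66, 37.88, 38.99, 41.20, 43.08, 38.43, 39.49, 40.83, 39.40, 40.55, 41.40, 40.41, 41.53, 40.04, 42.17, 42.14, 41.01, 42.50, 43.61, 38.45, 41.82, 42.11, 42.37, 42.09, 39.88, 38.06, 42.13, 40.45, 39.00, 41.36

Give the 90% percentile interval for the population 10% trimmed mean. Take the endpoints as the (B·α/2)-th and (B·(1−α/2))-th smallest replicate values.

(37.88, 43.08)

Sorted replicates: 37.36, 37.88, 38.06, 38.43, 38.45, 38.97, 38.99, 39.00, 39.39, 39.40, 39.49, 39.81, 39.88, 40.04, 40.41, 40.45, 40.52, 40.55, 40.59, 40.66, 40.83, 40.88, 41.01, 41.20, 41.36, 41.40, 41.53, 41.82, 41.88, 42.09, 42.11, 42.13, 42.14, 42.17, 42.37, 42.46, 42.50, 43.08, 43.20, 43.61
α = 0.10; lower rank = 40 × 0.050 = 2; upper rank = 40 × 0.950 = 38.
The 2nd smallest replicate is 37.88; the 38th is 43.08.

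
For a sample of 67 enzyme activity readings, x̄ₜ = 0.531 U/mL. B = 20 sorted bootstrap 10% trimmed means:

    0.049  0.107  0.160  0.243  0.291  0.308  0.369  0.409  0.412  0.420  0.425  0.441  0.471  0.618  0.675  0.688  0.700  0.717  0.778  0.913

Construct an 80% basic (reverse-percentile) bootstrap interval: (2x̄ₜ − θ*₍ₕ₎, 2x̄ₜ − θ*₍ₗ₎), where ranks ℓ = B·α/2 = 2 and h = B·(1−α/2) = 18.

(0.345, 0.955)

Percentile endpoints at ranks 2 and 18: θ*₍2₎ = 0.107, θ*₍18₎ = 0.717.
Basic interval reflects these around x̄ₜ:
  lower = 2 × 0.531 − 0.717 = 0.345
  upper = 2 × 0.531 − 0.107 = 0.955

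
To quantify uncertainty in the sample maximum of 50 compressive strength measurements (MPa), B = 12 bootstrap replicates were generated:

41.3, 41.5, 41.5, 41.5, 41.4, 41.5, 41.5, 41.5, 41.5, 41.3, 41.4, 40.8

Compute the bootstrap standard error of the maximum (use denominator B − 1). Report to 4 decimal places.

Bootstrap SE is the standard deviation of the 12 replicate maximums.
Mean of replicates: (41.3 + 41.5 + 41.5 + 41.5 + 41.4 + 41.5 + 41.5 + 41.5 + 41.5 + 41.3 + 41.4 + 40.8) / 12 = 496.70000 / 12 = 41.39167
Sum of squared deviations: (−0.09167)² + (+0.10833)² + (+0.10833)² + (+0.10833)² + (+0.00833)² + (+0.10833)² + (+0.10833)² + (+0.10833)² + (+0.10833)² + (−0.09167)² + (+0.00833)² + (−0.59167)² = 0.44917
Variance = 0.44917 / 11 = 0.04083
SE* = √0.04083

SE* = 0.2021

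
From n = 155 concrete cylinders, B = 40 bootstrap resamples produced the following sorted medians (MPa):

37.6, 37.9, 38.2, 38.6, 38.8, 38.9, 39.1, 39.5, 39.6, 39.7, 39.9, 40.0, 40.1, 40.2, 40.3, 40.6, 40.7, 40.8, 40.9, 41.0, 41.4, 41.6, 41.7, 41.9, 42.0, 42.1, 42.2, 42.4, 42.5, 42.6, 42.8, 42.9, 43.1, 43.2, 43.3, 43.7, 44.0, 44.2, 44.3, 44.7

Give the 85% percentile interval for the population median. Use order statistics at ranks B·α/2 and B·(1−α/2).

(38.2, 44.0)

α = 0.15; lower rank = 40 × 0.075 = 3; upper rank = 40 × 0.925 = 37.
The 3rd smallest replicate is 38.2; the 37th is 44.0.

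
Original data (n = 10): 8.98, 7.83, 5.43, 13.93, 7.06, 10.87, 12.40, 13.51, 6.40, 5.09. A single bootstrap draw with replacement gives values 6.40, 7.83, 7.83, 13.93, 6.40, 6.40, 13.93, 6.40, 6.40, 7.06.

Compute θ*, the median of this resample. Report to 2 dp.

Sorted: 6.40, 6.40, 6.40, 6.40, 6.40, 7.06, 7.83, 7.83, 13.93, 13.93
Median = average of the two middle values = 6.73

θ* = 6.73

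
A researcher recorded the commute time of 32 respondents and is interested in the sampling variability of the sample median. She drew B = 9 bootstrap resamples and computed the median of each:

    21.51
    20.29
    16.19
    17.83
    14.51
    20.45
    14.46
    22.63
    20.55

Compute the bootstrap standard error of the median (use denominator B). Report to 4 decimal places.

Bootstrap SE is the standard deviation of the 9 replicate medians.
Mean of replicates: (21.51 + 20.29 + 16.19 + 17.83 + 14.51 + 20.45 + 14.46 + 22.63 + 20.55) / 9 = 168.42000 / 9 = 18.71333
Sum of squared deviations: (+2.79667)² + (+1.57667)² + (−2.52333)² + (−0.88333)² + (−4.20333)² + (+1.73667)² + (−4.25333)² + (+3.91667)² + (+1.83667)² = 74.94320
Variance = 74.94320 / 9 = 8.32702
SE* = √8.32702

SE* = 2.8857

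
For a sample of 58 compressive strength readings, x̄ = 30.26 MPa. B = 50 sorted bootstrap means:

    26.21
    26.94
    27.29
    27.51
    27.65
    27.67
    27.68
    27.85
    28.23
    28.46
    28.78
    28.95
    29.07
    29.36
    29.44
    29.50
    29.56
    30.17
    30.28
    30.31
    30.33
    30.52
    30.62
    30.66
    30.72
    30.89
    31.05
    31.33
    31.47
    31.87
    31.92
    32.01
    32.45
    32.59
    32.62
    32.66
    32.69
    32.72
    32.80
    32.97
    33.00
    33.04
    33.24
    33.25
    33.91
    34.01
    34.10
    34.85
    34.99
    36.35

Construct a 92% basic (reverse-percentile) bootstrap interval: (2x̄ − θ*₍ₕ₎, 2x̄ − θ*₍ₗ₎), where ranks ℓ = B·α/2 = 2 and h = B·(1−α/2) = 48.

Percentile endpoints at ranks 2 and 48: θ*₍2₎ = 26.94, θ*₍48₎ = 34.85.
Basic interval reflects these around x̄:
  lower = 2 × 30.26 − 34.85 = 25.67
  upper = 2 × 30.26 − 26.94 = 33.58

(25.67, 33.58)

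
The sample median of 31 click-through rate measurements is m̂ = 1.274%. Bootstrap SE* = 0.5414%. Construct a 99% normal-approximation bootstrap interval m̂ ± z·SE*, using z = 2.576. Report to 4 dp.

Margin = 2.576 × 0.5414 = 1.39465
Interval: 1.274 ± 1.39465

(-0.1206, 2.6686)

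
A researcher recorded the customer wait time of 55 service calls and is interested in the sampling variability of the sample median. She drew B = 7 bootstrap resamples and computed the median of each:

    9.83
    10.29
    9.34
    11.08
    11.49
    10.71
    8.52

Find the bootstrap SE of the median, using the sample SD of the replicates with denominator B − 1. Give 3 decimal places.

SE* = 1.033

Bootstrap SE is the standard deviation of the 7 replicate medians.
Mean of replicates: (9.83 + 10.29 + 9.34 + 11.08 + 11.49 + 10.71 + 8.52) / 7 = 71.2600 / 7 = 10.1800
Sum of squared deviations: (−0.3500)² + (+0.1100)² + (−0.8400)² + (+0.9000)² + (+1.3100)² + (+0.5300)² + (−1.6600)² = 6.4028
Variance = 6.4028 / 6 = 1.0671
SE* = √1.0671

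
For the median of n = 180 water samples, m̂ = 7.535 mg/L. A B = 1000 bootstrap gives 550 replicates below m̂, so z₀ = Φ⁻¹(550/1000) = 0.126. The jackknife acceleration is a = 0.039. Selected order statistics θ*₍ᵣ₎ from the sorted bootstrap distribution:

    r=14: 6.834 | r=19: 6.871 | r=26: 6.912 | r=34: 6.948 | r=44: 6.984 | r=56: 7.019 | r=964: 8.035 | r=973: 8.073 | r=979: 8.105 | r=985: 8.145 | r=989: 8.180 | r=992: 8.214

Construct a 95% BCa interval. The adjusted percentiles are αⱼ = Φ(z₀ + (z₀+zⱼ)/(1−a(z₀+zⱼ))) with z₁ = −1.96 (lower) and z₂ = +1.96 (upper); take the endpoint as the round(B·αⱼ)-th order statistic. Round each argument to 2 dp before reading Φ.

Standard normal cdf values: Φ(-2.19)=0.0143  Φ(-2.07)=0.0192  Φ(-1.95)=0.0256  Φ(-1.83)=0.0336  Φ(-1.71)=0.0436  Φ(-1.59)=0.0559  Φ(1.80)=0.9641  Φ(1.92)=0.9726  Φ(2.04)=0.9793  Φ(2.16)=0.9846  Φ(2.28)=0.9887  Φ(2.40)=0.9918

Lower: z₀ + z₁ = 0.126 + (-1.960) = -1.834; 1 − a(z₀+z₁) = 1 − (0.039)(-1.834) = 1.0715; argument = 0.126 + (-1.834)/1.0715 = -1.5856 → -1.59.
α₁ = Φ(-1.59) = 0.0559; rank = round(1000 × 0.0559) = 56; θ*₍56₎ = 7.019.
Upper: z₀ + z₂ = 2.086; 1 − a(z₀+z₂) = 0.9186; argument = 2.3967 → 2.40; α₂ = 0.9918; rank = 992; θ*₍992₎ = 8.214.

(7.019, 8.214)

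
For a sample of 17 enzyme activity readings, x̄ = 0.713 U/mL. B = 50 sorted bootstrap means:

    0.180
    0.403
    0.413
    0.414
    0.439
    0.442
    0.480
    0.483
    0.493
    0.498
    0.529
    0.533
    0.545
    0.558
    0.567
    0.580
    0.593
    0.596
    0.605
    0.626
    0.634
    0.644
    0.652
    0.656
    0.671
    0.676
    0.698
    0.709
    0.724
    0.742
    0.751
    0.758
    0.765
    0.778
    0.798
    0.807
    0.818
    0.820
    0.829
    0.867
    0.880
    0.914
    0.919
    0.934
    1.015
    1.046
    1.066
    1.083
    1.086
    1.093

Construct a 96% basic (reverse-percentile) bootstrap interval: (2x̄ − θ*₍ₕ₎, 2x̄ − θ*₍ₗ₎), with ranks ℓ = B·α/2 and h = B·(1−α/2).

(0.340, 1.246)

Percentile endpoints at ranks 1 and 49: θ*₍1₎ = 0.180, θ*₍49₎ = 1.086.
Basic interval reflects these around x̄:
  lower = 2 × 0.713 − 1.086 = 0.340
  upper = 2 × 0.713 − 0.180 = 1.246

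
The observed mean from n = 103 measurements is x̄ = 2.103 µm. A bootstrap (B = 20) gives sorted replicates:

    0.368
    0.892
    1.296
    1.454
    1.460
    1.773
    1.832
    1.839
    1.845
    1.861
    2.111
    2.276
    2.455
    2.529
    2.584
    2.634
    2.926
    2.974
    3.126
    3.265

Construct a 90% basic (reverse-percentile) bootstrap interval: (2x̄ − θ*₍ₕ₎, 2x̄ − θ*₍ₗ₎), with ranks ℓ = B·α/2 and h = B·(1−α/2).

Percentile endpoints at ranks 1 and 19: θ*₍1₎ = 0.368, θ*₍19₎ = 3.126.
Basic interval reflects these around x̄:
  lower = 2 × 2.103 − 3.126 = 1.080
  upper = 2 × 2.103 − 0.368 = 3.838

(1.080, 3.838)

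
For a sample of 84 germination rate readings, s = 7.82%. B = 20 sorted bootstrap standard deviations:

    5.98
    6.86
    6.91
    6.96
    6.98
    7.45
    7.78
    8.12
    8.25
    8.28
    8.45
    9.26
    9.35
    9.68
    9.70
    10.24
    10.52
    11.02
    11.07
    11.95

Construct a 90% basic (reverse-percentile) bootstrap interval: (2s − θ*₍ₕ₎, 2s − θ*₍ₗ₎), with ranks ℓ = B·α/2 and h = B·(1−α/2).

Percentile endpoints at ranks 1 and 19: θ*₍1₎ = 5.98, θ*₍19₎ = 11.07.
Basic interval reflects these around s:
  lower = 2 × 7.82 − 11.07 = 4.57
  upper = 2 × 7.82 − 5.98 = 9.66

(4.57, 9.66)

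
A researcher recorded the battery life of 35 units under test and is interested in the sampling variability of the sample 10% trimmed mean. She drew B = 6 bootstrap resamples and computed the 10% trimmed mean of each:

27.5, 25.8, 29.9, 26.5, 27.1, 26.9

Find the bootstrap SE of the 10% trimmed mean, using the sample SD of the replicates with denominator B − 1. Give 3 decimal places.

Bootstrap SE is the standard deviation of the 6 replicate 10% trimmed means.
Mean of replicates: (27.5 + 25.8 + 29.9 + 26.5 + 27.1 + 26.9) / 6 = 163.7000 / 6 = 27.2833
Sum of squared deviations: (+0.2167)² + (−1.4833)² + (+2.6167)² + (−0.7833)² + (−0.1833)² + (−0.3833)² = 9.8883
Variance = 9.8883 / 5 = 1.9777
SE* = √1.9777

SE* = 1.406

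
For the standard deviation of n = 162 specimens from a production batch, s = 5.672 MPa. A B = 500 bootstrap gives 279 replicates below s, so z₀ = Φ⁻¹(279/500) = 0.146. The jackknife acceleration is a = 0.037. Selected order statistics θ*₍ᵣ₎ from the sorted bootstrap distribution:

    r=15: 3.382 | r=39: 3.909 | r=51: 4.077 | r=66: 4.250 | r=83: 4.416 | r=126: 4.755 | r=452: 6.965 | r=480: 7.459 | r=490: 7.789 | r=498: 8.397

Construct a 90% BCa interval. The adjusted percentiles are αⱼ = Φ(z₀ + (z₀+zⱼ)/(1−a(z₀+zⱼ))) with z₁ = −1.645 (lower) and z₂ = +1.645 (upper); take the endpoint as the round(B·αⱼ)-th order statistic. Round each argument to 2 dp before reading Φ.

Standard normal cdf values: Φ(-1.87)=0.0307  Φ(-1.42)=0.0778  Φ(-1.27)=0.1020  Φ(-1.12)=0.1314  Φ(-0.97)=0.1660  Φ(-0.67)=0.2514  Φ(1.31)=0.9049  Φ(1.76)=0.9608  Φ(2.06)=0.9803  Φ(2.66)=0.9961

Lower: z₀ + z₁ = 0.146 + (-1.645) = -1.499; 1 − a(z₀+z₁) = 1 − (0.037)(-1.499) = 1.0555; argument = 0.146 + (-1.499)/1.0555 = -1.2742 → -1.27.
α₁ = Φ(-1.27) = 0.1020; rank = round(500 × 0.1020) = 51; θ*₍51₎ = 4.077.
Upper: z₀ + z₂ = 1.791; 1 − a(z₀+z₂) = 0.9337; argument = 2.0641 → 2.06; α₂ = 0.9803; rank = 490; θ*₍490₎ = 7.789.

(4.077, 7.789)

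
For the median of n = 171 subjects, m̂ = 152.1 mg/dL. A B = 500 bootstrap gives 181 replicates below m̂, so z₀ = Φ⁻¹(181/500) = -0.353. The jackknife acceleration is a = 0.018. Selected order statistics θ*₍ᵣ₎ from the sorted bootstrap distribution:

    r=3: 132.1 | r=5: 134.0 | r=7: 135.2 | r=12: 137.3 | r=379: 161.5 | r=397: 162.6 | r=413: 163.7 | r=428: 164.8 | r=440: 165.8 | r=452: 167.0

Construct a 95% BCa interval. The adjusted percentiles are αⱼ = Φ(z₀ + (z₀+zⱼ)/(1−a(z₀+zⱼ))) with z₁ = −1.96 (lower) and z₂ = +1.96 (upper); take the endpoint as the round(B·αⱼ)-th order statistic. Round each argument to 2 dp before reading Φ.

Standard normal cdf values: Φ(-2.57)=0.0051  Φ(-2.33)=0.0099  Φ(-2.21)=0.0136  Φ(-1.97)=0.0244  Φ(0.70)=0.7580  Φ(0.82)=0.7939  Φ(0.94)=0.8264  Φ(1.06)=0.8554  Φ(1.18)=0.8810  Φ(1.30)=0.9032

Lower: z₀ + z₁ = -0.353 + (-1.960) = -2.313; 1 − a(z₀+z₁) = 1 − (0.018)(-2.313) = 1.0416; argument = -0.353 + (-2.313)/1.0416 = -2.5735 → -2.57.
α₁ = Φ(-2.57) = 0.0051; rank = round(500 × 0.0051) = 3; θ*₍3₎ = 132.1.
Upper: z₀ + z₂ = 1.607; 1 − a(z₀+z₂) = 0.9711; argument = 1.3019 → 1.30; α₂ = 0.9032; rank = 452; θ*₍452₎ = 167.0.

(132.1, 167.0)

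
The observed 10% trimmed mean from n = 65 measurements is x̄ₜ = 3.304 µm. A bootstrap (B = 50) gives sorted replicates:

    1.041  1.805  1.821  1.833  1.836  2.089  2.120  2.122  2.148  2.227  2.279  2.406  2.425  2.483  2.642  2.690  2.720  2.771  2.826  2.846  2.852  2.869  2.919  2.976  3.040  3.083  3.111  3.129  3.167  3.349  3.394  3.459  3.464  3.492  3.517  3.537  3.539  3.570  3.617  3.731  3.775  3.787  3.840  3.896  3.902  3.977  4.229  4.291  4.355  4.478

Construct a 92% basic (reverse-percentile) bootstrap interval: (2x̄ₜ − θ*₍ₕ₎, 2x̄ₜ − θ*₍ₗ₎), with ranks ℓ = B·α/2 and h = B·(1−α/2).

(2.317, 4.803)

Percentile endpoints at ranks 2 and 48: θ*₍2₎ = 1.805, θ*₍48₎ = 4.291.
Basic interval reflects these around x̄ₜ:
  lower = 2 × 3.304 − 4.291 = 2.317
  upper = 2 × 3.304 − 1.805 = 4.803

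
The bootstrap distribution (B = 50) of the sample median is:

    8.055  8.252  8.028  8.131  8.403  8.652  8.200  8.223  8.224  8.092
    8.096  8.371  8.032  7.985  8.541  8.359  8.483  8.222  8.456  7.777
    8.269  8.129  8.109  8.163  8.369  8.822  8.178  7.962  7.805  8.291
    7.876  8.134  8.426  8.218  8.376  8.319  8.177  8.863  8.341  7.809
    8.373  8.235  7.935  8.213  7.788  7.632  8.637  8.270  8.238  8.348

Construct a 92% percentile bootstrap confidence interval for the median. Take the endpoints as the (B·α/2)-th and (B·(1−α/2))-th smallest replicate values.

Sorted replicates: 7.632, 7.777, 7.788, 7.805, 7.809, 7.876, 7.935, 7.962, 7.985, 8.028, 8.032, 8.055, 8.092, 8.096, 8.109, 8.129, 8.131, 8.134, 8.163, 8.177, 8.178, 8.200, 8.213, 8.218, 8.222, 8.223, 8.224, 8.235, 8.238, 8.252, 8.269, 8.270, 8.291, 8.319, 8.341, 8.348, 8.359, 8.369, 8.371, 8.373, 8.376, 8.403, 8.426, 8.456, 8.483, 8.541, 8.637, 8.652, 8.822, 8.863
α = 0.08; lower rank = 50 × 0.040 = 2; upper rank = 50 × 0.960 = 48.
The 2nd smallest replicate is 7.777; the 48th is 8.652.

(7.777, 8.652)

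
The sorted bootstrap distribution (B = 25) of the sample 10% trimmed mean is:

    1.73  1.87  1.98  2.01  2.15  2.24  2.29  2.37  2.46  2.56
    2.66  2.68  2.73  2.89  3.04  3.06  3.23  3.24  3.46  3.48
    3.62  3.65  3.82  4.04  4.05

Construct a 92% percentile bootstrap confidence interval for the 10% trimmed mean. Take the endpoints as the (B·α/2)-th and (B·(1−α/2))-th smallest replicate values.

(1.73, 4.04)

α = 0.08; lower rank = 25 × 0.040 = 1; upper rank = 25 × 0.960 = 24.
The 1st smallest replicate is 1.73; the 24th is 4.04.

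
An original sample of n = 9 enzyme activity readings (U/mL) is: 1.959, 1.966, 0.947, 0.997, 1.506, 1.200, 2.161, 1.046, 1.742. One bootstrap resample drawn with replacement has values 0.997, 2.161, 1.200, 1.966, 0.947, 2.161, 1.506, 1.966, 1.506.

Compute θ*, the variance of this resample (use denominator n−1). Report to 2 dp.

θ* = 0.23

Mean = 1.6011; sum of squared deviations = 1.8650
s² = 1.8650 / 8 = 0.2331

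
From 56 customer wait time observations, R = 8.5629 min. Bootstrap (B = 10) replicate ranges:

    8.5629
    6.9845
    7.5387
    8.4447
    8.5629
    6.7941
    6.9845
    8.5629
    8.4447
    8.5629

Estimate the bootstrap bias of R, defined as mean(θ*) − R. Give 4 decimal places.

bias = −0.6186

mean(θ*) = (8.5629 + 6.9845 + 7.5387 + 8.4447 + 8.5629 + 6.7941 + 6.9845 + 8.5629 + 8.4447 + 8.5629) / 10 = 7.94428
bias = 7.94428 − 8.5629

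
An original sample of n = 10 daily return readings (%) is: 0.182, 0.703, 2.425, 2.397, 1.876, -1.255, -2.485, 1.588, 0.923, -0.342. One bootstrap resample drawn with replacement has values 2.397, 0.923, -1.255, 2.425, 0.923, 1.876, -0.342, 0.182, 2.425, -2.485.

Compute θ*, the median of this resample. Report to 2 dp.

Sorted: -2.485, -1.255, -0.342, 0.182, 0.923, 0.923, 1.876, 2.397, 2.425, 2.425
Median = average of the two middle values = 0.92

θ* = 0.92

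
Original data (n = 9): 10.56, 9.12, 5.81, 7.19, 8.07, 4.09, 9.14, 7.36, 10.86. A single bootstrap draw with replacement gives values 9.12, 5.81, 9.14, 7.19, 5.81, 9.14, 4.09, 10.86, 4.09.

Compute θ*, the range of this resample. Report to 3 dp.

θ* = 6.770

Range = 10.86 − 4.09 = 6.770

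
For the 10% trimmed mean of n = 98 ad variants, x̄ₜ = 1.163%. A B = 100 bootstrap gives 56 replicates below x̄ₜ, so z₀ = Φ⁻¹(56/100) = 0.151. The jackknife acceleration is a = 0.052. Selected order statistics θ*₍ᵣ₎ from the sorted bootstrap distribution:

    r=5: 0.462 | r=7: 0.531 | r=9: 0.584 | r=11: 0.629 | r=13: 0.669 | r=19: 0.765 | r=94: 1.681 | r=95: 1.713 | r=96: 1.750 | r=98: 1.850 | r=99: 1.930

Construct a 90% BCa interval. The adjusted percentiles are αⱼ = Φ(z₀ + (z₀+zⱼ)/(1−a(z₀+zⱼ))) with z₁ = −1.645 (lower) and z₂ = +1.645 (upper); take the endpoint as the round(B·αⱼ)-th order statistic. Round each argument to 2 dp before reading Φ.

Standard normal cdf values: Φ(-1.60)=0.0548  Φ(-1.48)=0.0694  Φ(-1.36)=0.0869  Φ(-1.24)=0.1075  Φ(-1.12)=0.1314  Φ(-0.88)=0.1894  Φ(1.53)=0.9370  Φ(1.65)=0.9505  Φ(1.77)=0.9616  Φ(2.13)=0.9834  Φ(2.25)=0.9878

(0.629, 1.850)

Lower: z₀ + z₁ = 0.151 + (-1.645) = -1.494; 1 − a(z₀+z₁) = 1 − (0.052)(-1.494) = 1.0777; argument = 0.151 + (-1.494)/1.0777 = -1.2353 → -1.24.
α₁ = Φ(-1.24) = 0.1075; rank = round(100 × 0.1075) = 11; θ*₍11₎ = 0.629.
Upper: z₀ + z₂ = 1.796; 1 − a(z₀+z₂) = 0.9066; argument = 2.1320 → 2.13; α₂ = 0.9834; rank = 98; θ*₍98₎ = 1.850.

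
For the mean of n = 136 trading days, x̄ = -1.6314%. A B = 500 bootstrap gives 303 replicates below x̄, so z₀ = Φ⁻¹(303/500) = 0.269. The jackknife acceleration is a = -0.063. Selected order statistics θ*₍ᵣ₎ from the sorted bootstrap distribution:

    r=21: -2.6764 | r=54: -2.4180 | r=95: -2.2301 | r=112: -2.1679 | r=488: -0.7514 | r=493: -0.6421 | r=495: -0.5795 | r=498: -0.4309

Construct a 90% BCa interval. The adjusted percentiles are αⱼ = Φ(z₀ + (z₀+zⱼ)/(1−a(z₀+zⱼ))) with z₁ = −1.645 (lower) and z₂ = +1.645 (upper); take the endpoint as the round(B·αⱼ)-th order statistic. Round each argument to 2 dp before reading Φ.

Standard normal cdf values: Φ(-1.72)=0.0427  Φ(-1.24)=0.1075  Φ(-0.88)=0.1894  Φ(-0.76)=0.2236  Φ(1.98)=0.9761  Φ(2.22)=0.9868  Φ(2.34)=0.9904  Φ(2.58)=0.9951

(-2.4180, -0.7514)

Lower: z₀ + z₁ = 0.269 + (-1.645) = -1.376; 1 − a(z₀+z₁) = 1 − (-0.063)(-1.376) = 0.9133; argument = 0.269 + (-1.376)/0.9133 = -1.2376 → -1.24.
α₁ = Φ(-1.24) = 0.1075; rank = round(500 × 0.1075) = 54; θ*₍54₎ = -2.4180.
Upper: z₀ + z₂ = 1.914; 1 − a(z₀+z₂) = 1.1206; argument = 1.9770 → 1.98; α₂ = 0.9761; rank = 488; θ*₍488₎ = -0.7514.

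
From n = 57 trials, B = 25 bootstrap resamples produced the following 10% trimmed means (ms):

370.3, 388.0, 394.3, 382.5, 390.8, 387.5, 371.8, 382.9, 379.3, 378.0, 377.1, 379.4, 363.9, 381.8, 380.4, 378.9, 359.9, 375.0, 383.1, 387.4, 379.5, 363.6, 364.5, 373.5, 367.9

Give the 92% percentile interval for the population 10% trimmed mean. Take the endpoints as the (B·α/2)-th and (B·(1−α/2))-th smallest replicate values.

Sorted replicates: 359.9, 363.6, 363.9, 364.5, 367.9, 370.3, 371.8, 373.5, 375.0, 377.1, 378.0, 378.9, 379.3, 379.4, 379.5, 380.4, 381.8, 382.5, 382.9, 383.1, 387.4, 387.5, 388.0, 390.8, 394.3
α = 0.08; lower rank = 25 × 0.040 = 1; upper rank = 25 × 0.960 = 24.
The 1st smallest replicate is 359.9; the 24th is 390.8.

(359.9, 390.8)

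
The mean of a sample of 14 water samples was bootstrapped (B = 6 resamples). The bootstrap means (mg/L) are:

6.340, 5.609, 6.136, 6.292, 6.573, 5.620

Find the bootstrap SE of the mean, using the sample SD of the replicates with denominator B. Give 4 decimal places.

SE* = 0.3630

Bootstrap SE is the standard deviation of the 6 replicate means.
Mean of replicates: (6.340 + 5.609 + 6.136 + 6.292 + 6.573 + 5.620) / 6 = 36.57000 / 6 = 6.09500
Sum of squared deviations: (+0.24500)² + (−0.48600)² + (+0.04100)² + (+0.19700)² + (+0.47800)² + (−0.47500)² = 0.79082
Variance = 0.79082 / 6 = 0.13180
SE* = √0.13180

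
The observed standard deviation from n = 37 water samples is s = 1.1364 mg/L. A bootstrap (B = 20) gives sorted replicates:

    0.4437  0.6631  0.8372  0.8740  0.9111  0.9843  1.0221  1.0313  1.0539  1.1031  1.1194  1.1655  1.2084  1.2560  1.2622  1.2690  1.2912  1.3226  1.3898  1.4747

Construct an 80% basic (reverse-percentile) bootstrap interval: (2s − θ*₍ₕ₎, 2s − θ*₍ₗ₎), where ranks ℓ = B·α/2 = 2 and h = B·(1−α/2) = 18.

Percentile endpoints at ranks 2 and 18: θ*₍2₎ = 0.6631, θ*₍18₎ = 1.3226.
Basic interval reflects these around s:
  lower = 2 × 1.1364 − 1.3226 = 0.9502
  upper = 2 × 1.1364 − 0.6631 = 1.6097

(0.9502, 1.6097)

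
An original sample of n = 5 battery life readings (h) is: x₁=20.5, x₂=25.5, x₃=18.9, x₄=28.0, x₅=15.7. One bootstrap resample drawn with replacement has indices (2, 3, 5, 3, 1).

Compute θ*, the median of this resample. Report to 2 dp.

θ* = 18.90

Resample values: 25.5, 18.9, 15.7, 18.9, 20.5.
Sorted: 15.7, 18.9, 18.9, 20.5, 25.5
Median = middle value = 18.90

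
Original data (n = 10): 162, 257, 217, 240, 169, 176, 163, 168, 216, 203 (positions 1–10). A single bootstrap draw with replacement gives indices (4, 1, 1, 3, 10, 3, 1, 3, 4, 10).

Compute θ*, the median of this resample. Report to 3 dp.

θ* = 210.000

Resample values: 240, 162, 162, 217, 203, 217, 162, 217, 240, 203.
Sorted: 162, 162, 162, 203, 203, 217, 217, 217, 240, 240
Median = average of the two middle values = 210.000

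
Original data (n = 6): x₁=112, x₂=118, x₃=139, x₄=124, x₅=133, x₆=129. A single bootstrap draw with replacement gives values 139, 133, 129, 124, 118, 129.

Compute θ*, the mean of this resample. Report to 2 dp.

θ* = 128.67

Mean = (139 + 133 + 129 + 124 + 118 + 129) / 6 = 772.0 / 6 = 128.67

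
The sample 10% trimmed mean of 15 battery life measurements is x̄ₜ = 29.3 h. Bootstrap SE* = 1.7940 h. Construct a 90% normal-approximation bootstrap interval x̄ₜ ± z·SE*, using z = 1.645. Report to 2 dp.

(26.35, 32.25)

Margin = 1.645 × 1.7940 = 2.951
Interval: 29.3 ± 2.951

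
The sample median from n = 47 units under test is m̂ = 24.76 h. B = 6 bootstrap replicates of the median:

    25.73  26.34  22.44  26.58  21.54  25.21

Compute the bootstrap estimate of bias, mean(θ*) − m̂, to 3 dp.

mean(θ*) = (25.73 + 26.34 + 22.44 + 26.58 + 21.54 + 25.21) / 6 = 24.6400
bias = 24.6400 − 24.76

bias = −0.120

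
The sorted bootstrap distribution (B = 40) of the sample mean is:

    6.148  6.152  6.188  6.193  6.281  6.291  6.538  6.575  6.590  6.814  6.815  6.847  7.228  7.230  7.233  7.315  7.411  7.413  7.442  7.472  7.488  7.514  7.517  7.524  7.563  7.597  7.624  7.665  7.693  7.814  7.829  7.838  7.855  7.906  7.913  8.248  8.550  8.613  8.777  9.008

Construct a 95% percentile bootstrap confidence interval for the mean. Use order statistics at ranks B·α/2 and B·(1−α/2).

α = 0.05; lower rank = 40 × 0.025 = 1; upper rank = 40 × 0.975 = 39.
The 1st smallest replicate is 6.148; the 39th is 8.777.

(6.148, 8.777)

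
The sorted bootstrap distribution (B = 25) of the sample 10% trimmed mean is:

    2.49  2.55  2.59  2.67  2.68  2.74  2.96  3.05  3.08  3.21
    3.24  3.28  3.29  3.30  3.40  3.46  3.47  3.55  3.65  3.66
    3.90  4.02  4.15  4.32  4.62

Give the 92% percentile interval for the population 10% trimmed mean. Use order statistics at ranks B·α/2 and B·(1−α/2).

(2.49, 4.32)

α = 0.08; lower rank = 25 × 0.040 = 1; upper rank = 25 × 0.960 = 24.
The 1st smallest replicate is 2.49; the 24th is 4.32.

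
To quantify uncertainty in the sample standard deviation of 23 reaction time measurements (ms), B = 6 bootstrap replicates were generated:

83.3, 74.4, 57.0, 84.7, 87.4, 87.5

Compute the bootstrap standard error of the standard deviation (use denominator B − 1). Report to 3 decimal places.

SE* = 11.823

Bootstrap SE is the standard deviation of the 6 replicate standard deviations.
Mean of replicates: (83.3 + 74.4 + 57.0 + 84.7 + 87.4 + 87.5) / 6 = 474.3000 / 6 = 79.0500
Sum of squared deviations: (+4.2500)² + (−4.6500)² + (−22.0500)² + (+5.6500)² + (+8.3500)² + (+8.4500)² = 698.9350
Variance = 698.9350 / 5 = 139.7870
SE* = √139.7870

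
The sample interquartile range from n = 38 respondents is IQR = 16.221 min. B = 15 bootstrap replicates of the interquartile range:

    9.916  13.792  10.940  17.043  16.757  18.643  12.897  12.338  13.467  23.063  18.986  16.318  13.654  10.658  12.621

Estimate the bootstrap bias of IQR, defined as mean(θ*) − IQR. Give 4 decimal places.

mean(θ*) = (9.916 + 13.792 + 10.940 + 17.043 + 16.757 + 18.643 + 12.897 + 12.338 + 13.467 + 23.063 + 18.986 + 16.318 + 13.654 + 10.658 + 12.621) / 15 = 14.73953
bias = 14.73953 − 16.221

bias = −1.4815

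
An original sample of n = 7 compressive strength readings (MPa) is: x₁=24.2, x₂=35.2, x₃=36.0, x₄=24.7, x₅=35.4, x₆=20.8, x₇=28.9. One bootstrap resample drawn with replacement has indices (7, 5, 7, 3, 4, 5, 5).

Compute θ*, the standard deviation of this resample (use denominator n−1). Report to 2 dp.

Resample values: 28.9, 35.4, 28.9, 36.0, 24.7, 35.4, 35.4.
Mean = 32.1000; sum of squared deviations = 123.1200
s² = 123.1200 / 6 = 20.5200
s = √20.5200 = 4.53

θ* = 4.53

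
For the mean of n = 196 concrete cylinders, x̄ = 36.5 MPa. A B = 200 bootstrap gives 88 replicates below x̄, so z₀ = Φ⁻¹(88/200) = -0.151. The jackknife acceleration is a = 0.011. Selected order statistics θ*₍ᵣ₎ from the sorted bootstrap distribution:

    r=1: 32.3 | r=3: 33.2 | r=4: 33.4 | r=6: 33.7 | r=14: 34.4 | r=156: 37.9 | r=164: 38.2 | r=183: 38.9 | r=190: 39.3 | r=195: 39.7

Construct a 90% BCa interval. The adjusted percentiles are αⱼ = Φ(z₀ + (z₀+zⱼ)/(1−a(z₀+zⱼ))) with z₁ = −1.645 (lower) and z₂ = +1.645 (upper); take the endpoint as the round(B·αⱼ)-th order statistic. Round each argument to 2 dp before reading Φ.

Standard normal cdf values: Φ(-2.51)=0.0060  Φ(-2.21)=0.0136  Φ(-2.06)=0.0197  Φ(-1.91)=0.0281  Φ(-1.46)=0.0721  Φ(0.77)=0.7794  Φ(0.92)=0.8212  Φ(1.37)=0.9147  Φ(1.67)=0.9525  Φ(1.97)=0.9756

(33.7, 38.9)

Lower: z₀ + z₁ = -0.151 + (-1.645) = -1.796; 1 − a(z₀+z₁) = 1 − (0.011)(-1.796) = 1.0198; argument = -0.151 + (-1.796)/1.0198 = -1.9122 → -1.91.
α₁ = Φ(-1.91) = 0.0281; rank = round(200 × 0.0281) = 6; θ*₍6₎ = 33.7.
Upper: z₀ + z₂ = 1.494; 1 − a(z₀+z₂) = 0.9836; argument = 1.3680 → 1.37; α₂ = 0.9147; rank = 183; θ*₍183₎ = 38.9.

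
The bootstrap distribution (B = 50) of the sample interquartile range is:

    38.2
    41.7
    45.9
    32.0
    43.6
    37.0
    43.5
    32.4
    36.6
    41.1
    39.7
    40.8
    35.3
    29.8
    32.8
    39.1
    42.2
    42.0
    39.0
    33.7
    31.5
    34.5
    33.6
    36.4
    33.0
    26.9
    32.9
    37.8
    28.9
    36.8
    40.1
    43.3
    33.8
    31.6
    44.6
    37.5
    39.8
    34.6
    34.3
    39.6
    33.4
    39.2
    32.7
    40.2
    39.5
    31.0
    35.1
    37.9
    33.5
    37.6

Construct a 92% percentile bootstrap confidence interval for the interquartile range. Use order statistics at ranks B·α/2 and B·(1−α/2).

Sorted replicates: 26.9, 28.9, 29.8, 31.0, 31.5, 31.6, 32.0, 32.4, 32.7, 32.8, 32.9, 33.0, 33.4, 33.5, 33.6, 33.7, 33.8, 34.3, 34.5, 34.6, 35.1, 35.3, 36.4, 36.6, 36.8, 37.0, 37.5, 37.6, 37.8, 37.9, 38.2, 39.0, 39.1, 39.2, 39.5, 39.6, 39.7, 39.8, 40.1, 40.2, 40.8, 41.1, 41.7, 42.0, 42.2, 43.3, 43.5, 43.6, 44.6, 45.9
α = 0.08; lower rank = 50 × 0.040 = 2; upper rank = 50 × 0.960 = 48.
The 2nd smallest replicate is 28.9; the 48th is 43.6.

(28.9, 43.6)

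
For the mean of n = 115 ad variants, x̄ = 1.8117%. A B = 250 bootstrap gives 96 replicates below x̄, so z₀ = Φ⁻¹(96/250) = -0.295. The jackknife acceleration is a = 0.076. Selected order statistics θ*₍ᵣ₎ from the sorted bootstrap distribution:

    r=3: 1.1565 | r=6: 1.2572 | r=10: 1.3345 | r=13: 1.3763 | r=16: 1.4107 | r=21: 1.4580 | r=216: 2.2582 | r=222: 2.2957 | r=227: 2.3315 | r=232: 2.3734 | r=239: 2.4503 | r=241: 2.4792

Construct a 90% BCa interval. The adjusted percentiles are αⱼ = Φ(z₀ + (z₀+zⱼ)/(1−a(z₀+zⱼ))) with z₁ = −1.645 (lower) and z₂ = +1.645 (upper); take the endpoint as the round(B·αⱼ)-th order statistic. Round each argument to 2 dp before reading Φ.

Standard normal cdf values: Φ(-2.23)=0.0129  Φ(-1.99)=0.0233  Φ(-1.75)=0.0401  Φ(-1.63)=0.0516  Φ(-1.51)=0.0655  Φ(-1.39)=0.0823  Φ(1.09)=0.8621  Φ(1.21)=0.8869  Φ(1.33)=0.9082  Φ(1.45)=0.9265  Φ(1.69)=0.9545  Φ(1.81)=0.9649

(1.2572, 2.2957)

Lower: z₀ + z₁ = -0.295 + (-1.645) = -1.940; 1 − a(z₀+z₁) = 1 − (0.076)(-1.940) = 1.1474; argument = -0.295 + (-1.940)/1.1474 = -1.9857 → -1.99.
α₁ = Φ(-1.99) = 0.0233; rank = round(250 × 0.0233) = 6; θ*₍6₎ = 1.2572.
Upper: z₀ + z₂ = 1.350; 1 − a(z₀+z₂) = 0.8974; argument = 1.2093 → 1.21; α₂ = 0.8869; rank = 222; θ*₍222₎ = 2.2957.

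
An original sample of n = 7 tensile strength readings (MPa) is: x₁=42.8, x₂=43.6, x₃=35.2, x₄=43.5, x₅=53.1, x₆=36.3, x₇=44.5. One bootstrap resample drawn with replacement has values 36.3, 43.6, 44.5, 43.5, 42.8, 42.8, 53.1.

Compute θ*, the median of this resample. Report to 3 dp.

θ* = 43.500

Sorted: 36.3, 42.8, 42.8, 43.5, 43.6, 44.5, 53.1
Median = middle value = 43.500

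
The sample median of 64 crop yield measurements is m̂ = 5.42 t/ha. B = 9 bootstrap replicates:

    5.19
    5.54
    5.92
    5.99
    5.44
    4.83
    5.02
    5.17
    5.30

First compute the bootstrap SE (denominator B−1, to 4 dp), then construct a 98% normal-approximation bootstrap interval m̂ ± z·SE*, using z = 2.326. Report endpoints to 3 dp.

Mean of replicates = 5.3778; sum of squared deviations = 1.2116; SE* = √(1.2116/8) = 0.3892
Margin = 2.326 × 0.3892 = 0.9053
Interval: 5.42 ± 0.9053

(4.515, 6.325)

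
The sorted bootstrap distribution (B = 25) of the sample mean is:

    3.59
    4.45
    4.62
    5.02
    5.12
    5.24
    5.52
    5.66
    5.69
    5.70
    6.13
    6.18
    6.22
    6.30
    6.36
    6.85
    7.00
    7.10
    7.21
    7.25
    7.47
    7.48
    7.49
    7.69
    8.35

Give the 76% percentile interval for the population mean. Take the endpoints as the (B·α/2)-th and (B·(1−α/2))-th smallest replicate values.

α = 0.24; lower rank = 25 × 0.120 = 3; upper rank = 25 × 0.880 = 22.
The 3rd smallest replicate is 4.62; the 22nd is 7.48.

(4.62, 7.48)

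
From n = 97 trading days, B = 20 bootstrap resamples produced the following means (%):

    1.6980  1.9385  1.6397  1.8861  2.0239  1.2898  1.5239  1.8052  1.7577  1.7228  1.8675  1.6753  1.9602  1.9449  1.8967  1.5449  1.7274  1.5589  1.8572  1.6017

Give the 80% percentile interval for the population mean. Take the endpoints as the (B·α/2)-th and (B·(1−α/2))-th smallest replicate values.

(1.5239, 1.9449)

Sorted replicates: 1.2898, 1.5239, 1.5449, 1.5589, 1.6017, 1.6397, 1.6753, 1.6980, 1.7228, 1.7274, 1.7577, 1.8052, 1.8572, 1.8675, 1.8861, 1.8967, 1.9385, 1.9449, 1.9602, 2.0239
α = 0.20; lower rank = 20 × 0.100 = 2; upper rank = 20 × 0.900 = 18.
The 2nd smallest replicate is 1.5239; the 18th is 1.9449.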